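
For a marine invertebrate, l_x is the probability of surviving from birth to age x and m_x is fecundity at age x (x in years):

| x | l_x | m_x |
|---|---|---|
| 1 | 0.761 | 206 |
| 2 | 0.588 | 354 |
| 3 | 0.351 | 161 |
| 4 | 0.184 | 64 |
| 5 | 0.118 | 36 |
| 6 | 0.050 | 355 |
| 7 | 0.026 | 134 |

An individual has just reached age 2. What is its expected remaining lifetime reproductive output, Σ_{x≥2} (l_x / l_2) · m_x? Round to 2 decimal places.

513.47

l_2 = 0.588. Conditional survival from age 2 to x is l_x / l_2.
  x=2: (0.588/0.588) × 354 = 354.0000
  x=3: (0.351/0.588) × 161 = 96.1071
  x=4: (0.184/0.588) × 64 = 20.0272
  x=5: (0.118/0.588) × 36 = 7.2245
  x=6: (0.050/0.588) × 355 = 30.1871
  x=7: (0.026/0.588) × 134 = 5.9252
Sum = 354.0000 + 96.1071 + 20.0272 + 7.2245 + 30.1871 + 5.9252 = 513.4711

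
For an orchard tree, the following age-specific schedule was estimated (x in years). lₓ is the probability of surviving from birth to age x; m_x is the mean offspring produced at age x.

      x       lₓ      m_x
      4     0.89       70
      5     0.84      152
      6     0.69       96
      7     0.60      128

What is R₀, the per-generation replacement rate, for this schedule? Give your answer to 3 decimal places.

333.020

R₀ = Σ lₓ m_x:
  age 4: 0.89 × 70 = 62.3000
  age 5: 0.84 × 152 = 127.6800
  age 6: 0.69 × 96 = 66.2400
  age 7: 0.60 × 128 = 76.8000
R₀ = 62.3000 + 127.6800 + 66.2400 + 76.8000 = 333.0200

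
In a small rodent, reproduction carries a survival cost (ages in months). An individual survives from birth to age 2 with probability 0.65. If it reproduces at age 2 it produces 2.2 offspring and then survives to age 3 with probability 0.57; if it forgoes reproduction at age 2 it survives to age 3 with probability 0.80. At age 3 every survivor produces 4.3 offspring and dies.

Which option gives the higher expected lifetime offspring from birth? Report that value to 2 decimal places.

breed at age 2: R₀ = 0.65 × (2.2 + 0.57 × 4.3) = 0.65 × 4.6510 = 3.0231
delay to age 3: R₀ = 0.65 × (0.80 × 4.3) = 0.65 × 3.4400 = 2.2360
Higher: breed at age 2 (3.0231).

3.02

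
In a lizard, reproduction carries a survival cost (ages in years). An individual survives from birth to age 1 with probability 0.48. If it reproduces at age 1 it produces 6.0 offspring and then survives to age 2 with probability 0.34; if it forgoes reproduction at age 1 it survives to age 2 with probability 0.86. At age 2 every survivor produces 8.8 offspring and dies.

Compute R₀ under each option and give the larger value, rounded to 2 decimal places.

4.32

breed at age 1: R₀ = 0.48 × (6.0 + 0.34 × 8.8) = 0.48 × 8.9920 = 4.3162
delay to age 2: R₀ = 0.48 × (0.86 × 8.8) = 0.48 × 7.5680 = 3.6326
Higher: breed at age 1 (4.3162).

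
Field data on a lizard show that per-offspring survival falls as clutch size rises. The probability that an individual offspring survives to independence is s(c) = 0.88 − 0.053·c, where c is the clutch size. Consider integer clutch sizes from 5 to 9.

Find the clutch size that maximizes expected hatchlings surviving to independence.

8

Expected hatchlings surviving to independence = c × s(c):
  c=5: 5 × 0.615 = 3.075
  c=6: 6 × 0.562 = 3.372
  c=7: 7 × 0.509 = 3.563
  c=8: 8 × 0.456 = 3.648
  c=9: 9 × 0.403 = 3.627
Maximum at c = 8 (3.648 hatchlings surviving to independence).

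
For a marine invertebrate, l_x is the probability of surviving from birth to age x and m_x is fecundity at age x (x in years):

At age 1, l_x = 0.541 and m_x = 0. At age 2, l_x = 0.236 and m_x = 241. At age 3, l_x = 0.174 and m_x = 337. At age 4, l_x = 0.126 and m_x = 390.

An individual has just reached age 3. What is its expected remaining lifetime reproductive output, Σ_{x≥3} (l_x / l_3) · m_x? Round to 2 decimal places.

619.41

l_3 = 0.174. Conditional survival from age 3 to x is l_x / l_3.
  x=3: (0.174/0.174) × 337 = 337.0000
  x=4: (0.126/0.174) × 390 = 282.4138
Sum = 337.0000 + 282.4138 = 619.4138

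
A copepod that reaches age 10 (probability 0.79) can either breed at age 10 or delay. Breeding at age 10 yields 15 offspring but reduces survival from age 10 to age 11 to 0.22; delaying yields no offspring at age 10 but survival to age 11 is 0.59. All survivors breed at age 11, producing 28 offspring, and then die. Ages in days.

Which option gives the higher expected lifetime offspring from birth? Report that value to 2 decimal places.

16.72

breed at age 10: R₀ = 0.79 × (15 + 0.22 × 28) = 0.79 × 21.1600 = 16.7164
delay to age 11: R₀ = 0.79 × (0.59 × 28) = 0.79 × 16.5200 = 13.0508
Higher: breed at age 10 (16.7164).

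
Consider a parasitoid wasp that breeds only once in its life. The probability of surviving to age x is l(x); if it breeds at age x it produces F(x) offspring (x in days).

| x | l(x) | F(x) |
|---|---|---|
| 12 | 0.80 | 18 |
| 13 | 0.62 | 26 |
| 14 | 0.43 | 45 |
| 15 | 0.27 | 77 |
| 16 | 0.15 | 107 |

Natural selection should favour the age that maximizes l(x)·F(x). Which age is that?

Expected offspring if breeding at age x = l(x) × F(x):
  age 12: 0.80 × 18 = 14.400
  age 13: 0.62 × 26 = 16.120
  age 14: 0.43 × 45 = 19.350
  age 15: 0.27 × 77 = 20.790
  age 16: 0.15 × 107 = 16.050
Maximum at age 15 (20.790).

15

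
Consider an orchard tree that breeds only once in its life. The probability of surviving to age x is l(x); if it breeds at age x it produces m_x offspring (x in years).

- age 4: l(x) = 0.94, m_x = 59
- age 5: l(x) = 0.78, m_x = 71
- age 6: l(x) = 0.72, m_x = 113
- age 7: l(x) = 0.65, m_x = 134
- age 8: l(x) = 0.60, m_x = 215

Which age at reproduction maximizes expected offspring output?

Expected offspring if breeding at age x = l(x) × m_x:
  age 4: 0.94 × 59 = 55.460
  age 5: 0.78 × 71 = 55.380
  age 6: 0.72 × 113 = 81.360
  age 7: 0.65 × 134 = 87.100
  age 8: 0.60 × 215 = 129.000
Maximum at age 8 (129.000).

8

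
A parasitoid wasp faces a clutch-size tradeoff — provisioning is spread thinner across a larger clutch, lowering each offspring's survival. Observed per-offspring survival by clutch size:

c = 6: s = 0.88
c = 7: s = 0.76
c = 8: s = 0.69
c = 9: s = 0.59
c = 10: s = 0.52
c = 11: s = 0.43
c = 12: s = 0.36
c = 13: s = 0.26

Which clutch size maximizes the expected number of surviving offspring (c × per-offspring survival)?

8

Expected surviving offspring = c × s(c):
  c=6: 6 × 0.88 = 5.280
  c=7: 7 × 0.76 = 5.320
  c=8: 8 × 0.69 = 5.520
  c=9: 9 × 0.59 = 5.310
  c=10: 10 × 0.52 = 5.200
  c=11: 11 × 0.43 = 4.730
  c=12: 12 × 0.36 = 4.320
  c=13: 13 × 0.26 = 3.380
Maximum at c = 8 (5.520 surviving offspring).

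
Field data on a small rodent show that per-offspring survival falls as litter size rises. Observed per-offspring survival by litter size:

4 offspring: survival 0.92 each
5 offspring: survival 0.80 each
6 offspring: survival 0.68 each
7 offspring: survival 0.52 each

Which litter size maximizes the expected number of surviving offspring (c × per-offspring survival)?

Expected surviving offspring = c × s(c):
  c=4: 4 × 0.92 = 3.680
  c=5: 5 × 0.80 = 4.000
  c=6: 6 × 0.68 = 4.080
  c=7: 7 × 0.52 = 3.640
Maximum at c = 6 (4.080 surviving offspring).

6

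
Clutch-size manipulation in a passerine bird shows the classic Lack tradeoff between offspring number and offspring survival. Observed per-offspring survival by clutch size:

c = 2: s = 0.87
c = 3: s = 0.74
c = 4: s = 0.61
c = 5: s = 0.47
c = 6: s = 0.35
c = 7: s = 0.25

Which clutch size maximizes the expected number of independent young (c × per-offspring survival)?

4

Expected independent young = c × s(c):
  c=2: 2 × 0.87 = 1.740
  c=3: 3 × 0.74 = 2.220
  c=4: 4 × 0.61 = 2.440
  c=5: 5 × 0.47 = 2.350
  c=6: 6 × 0.35 = 2.100
  c=7: 7 × 0.25 = 1.750
Maximum at c = 4 (2.440 independent young).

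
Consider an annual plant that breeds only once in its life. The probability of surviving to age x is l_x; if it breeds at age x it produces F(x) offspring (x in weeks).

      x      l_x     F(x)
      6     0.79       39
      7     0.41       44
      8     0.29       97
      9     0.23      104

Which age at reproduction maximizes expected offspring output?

Expected offspring if breeding at age x = l_x × F(x):
  age 6: 0.79 × 39 = 30.810
  age 7: 0.41 × 44 = 18.040
  age 8: 0.29 × 97 = 28.130
  age 9: 0.23 × 104 = 23.920
Maximum at age 6 (30.810).

6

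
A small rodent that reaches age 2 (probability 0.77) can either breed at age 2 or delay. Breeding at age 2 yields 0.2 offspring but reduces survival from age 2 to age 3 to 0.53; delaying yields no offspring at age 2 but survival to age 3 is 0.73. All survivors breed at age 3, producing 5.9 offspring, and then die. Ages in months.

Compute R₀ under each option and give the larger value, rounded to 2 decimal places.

3.32

breed at age 2: R₀ = 0.77 × (0.2 + 0.53 × 5.9) = 0.77 × 3.3270 = 2.5618
delay to age 3: R₀ = 0.77 × (0.73 × 5.9) = 0.77 × 4.3070 = 3.3164
Higher: delay to age 3 (3.3164).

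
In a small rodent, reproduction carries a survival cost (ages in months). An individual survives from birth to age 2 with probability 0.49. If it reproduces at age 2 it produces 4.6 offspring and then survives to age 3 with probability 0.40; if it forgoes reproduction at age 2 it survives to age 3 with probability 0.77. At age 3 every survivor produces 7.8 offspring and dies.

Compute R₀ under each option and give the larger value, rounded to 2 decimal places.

3.78

breed at age 2: R₀ = 0.49 × (4.6 + 0.40 × 7.8) = 0.49 × 7.7200 = 3.7828
delay to age 3: R₀ = 0.49 × (0.77 × 7.8) = 0.49 × 6.0060 = 2.9429
Higher: breed at age 2 (3.7828).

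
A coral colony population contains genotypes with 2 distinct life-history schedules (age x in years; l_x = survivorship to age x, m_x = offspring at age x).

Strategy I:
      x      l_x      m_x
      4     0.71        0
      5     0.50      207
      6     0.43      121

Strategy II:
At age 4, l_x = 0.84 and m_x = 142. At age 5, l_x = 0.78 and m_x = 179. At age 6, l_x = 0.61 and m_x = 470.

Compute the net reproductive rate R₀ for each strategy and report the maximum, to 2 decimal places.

545.60

Strategy I: R₀ = 0.71×0 + 0.50×207 + 0.43×121 = 155.5300
Strategy II: R₀ = 0.84×142 + 0.78×179 + 0.61×470 = 545.6000
Highest R₀: strategy II with 545.6000.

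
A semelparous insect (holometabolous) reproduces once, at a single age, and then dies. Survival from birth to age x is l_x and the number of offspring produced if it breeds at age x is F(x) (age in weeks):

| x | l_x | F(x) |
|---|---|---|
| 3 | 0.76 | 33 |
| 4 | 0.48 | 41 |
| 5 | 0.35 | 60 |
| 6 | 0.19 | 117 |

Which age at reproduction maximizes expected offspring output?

3

Expected offspring if breeding at age x = l_x × F(x):
  age 3: 0.76 × 33 = 25.080
  age 4: 0.48 × 41 = 19.680
  age 5: 0.35 × 60 = 21.000
  age 6: 0.19 × 117 = 22.230
Maximum at age 3 (25.080).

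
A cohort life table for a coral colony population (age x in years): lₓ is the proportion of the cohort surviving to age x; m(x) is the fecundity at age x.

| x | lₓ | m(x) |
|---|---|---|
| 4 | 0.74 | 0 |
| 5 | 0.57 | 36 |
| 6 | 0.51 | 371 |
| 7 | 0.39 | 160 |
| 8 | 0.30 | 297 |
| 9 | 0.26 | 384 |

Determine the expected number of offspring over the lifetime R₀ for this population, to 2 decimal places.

461.07

R₀ = Σ lₓ m(x):
  age 4: 0.74 × 0 = 0.0000
  age 5: 0.57 × 36 = 20.5200
  age 6: 0.51 × 371 = 189.2100
  age 7: 0.39 × 160 = 62.4000
  age 8: 0.30 × 297 = 89.1000
  age 9: 0.26 × 384 = 99.8400
R₀ = 0.0000 + 20.5200 + 189.2100 + 62.4000 + 89.1000 + 99.8400 = 461.0700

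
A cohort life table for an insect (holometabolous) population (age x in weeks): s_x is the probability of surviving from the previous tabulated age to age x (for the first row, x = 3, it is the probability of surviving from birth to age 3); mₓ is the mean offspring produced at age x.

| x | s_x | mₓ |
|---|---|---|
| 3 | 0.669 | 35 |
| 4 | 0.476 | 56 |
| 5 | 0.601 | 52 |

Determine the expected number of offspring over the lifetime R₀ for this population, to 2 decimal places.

Survivorship from birth: l_x = s_3·s_4·…·s_x.
  l_3 = 0.66900
  l_4 = 0.31844
  l_5 = 0.19138
R₀ = Σ l_x mₓ:
  age 3: 0.66900 × 35 = 23.4150
  age 4: 0.31844 × 56 = 17.8326
  age 5: 0.19138 × 52 = 9.9518
R₀ = 23.4150 + 17.8326 + 9.9518 = 51.1994

51.20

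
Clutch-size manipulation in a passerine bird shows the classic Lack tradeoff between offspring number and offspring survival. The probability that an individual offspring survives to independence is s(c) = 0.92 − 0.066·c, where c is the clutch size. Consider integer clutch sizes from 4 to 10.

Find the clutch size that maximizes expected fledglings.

7

Expected fledglings = c × s(c):
  c=4: 4 × 0.656 = 2.624
  c=5: 5 × 0.590 = 2.950
  c=6: 6 × 0.524 = 3.144
  c=7: 7 × 0.458 = 3.206
  c=8: 8 × 0.392 = 3.136
  c=9: 9 × 0.326 = 2.934
  c=10: 10 × 0.260 = 2.600
Maximum at c = 7 (3.206 fledglings).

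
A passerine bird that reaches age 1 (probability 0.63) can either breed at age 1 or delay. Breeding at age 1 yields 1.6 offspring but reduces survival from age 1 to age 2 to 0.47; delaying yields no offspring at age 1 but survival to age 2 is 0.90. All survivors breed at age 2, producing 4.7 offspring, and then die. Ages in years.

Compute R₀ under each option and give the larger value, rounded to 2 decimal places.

2.66

breed at age 1: R₀ = 0.63 × (1.6 + 0.47 × 4.7) = 0.63 × 3.8090 = 2.3997
delay to age 2: R₀ = 0.63 × (0.90 × 4.7) = 0.63 × 4.2300 = 2.6649
Higher: delay to age 2 (2.6649).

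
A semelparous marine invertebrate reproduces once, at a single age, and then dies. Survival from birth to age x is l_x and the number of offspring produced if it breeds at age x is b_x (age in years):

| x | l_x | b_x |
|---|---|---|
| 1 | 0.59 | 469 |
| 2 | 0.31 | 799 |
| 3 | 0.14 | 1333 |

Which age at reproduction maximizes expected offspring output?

Expected offspring if breeding at age x = l_x × b_x:
  age 1: 0.59 × 469 = 276.710
  age 2: 0.31 × 799 = 247.690
  age 3: 0.14 × 1333 = 186.620
Maximum at age 1 (276.710).

1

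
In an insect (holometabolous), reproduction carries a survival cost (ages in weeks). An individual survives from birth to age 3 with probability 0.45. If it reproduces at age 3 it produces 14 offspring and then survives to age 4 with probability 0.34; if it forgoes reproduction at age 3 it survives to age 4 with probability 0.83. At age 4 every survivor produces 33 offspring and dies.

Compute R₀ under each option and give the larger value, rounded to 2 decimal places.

breed at age 3: R₀ = 0.45 × (14 + 0.34 × 33) = 0.45 × 25.2200 = 11.3490
delay to age 4: R₀ = 0.45 × (0.83 × 33) = 0.45 × 27.3900 = 12.3255
Higher: delay to age 4 (12.3255).

12.33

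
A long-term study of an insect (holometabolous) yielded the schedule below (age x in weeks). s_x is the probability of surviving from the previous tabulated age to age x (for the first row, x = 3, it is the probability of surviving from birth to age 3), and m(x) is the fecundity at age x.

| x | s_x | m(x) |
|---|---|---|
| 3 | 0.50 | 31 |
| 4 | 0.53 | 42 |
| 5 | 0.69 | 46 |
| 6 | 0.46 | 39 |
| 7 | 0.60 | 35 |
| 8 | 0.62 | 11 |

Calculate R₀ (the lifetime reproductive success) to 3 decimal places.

Survivorship from birth: l_x = s_3·s_4·…·s_x.
  l_3 = 0.50000
  l_4 = 0.26500
  l_5 = 0.18285
  l_6 = 0.08411
  l_7 = 0.05047
  l_8 = 0.03129
R₀ = Σ l_x m(x):
  age 3: 0.50000 × 31 = 15.5000
  age 4: 0.26500 × 42 = 11.1300
  age 5: 0.18285 × 46 = 8.4111
  age 6: 0.08411 × 39 = 3.2803
  age 7: 0.05047 × 35 = 1.7665
  age 8: 0.03129 × 11 = 0.3442
R₀ = 15.5000 + 11.1300 + 8.4111 + 3.2803 + 1.7665 + 0.3442 = 40.4320

40.432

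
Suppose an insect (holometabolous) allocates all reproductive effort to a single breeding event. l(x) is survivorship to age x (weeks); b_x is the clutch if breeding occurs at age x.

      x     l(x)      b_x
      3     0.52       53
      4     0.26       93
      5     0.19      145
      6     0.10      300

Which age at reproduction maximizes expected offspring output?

Expected offspring if breeding at age x = l(x) × b_x:
  age 3: 0.52 × 53 = 27.560
  age 4: 0.26 × 93 = 24.180
  age 5: 0.19 × 145 = 27.550
  age 6: 0.10 × 300 = 30.000
Maximum at age 6 (30.000).

6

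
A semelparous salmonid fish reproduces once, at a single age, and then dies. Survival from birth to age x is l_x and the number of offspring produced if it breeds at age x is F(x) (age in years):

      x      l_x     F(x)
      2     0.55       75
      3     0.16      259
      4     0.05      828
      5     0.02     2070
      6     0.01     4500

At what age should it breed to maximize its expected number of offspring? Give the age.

6

Expected offspring if breeding at age x = l_x × F(x):
  age 2: 0.55 × 75 = 41.250
  age 3: 0.16 × 259 = 41.440
  age 4: 0.05 × 828 = 41.400
  age 5: 0.02 × 2070 = 41.400
  age 6: 0.01 × 4500 = 45.000
Maximum at age 6 (45.000).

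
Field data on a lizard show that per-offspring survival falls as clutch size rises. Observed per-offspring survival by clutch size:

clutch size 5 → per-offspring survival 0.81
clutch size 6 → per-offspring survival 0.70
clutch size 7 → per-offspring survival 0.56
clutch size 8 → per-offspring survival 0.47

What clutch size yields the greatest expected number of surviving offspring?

6

Expected surviving offspring = c × s(c):
  c=5: 5 × 0.81 = 4.050
  c=6: 6 × 0.70 = 4.200
  c=7: 7 × 0.56 = 3.920
  c=8: 8 × 0.47 = 3.760
Maximum at c = 6 (4.200 surviving offspring).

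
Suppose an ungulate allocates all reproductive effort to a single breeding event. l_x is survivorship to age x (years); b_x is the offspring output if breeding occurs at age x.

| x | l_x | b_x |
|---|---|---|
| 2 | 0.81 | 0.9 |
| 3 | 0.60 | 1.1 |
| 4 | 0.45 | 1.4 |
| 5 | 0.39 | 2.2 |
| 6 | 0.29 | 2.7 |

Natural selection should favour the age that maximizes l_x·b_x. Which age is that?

5

Expected offspring if breeding at age x = l_x × b_x:
  age 2: 0.81 × 0.9 = 0.729
  age 3: 0.60 × 1.1 = 0.660
  age 4: 0.45 × 1.4 = 0.630
  age 5: 0.39 × 2.2 = 0.858
  age 6: 0.29 × 2.7 = 0.783
Maximum at age 5 (0.858).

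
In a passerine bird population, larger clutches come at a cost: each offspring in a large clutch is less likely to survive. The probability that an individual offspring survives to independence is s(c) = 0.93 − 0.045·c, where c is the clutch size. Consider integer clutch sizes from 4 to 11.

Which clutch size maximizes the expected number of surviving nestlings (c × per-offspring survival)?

Expected surviving nestlings = c × s(c):
  c=4: 4 × 0.750 = 3.000
  c=5: 5 × 0.705 = 3.525
  c=6: 6 × 0.660 = 3.960
  c=7: 7 × 0.615 = 4.305
  c=8: 8 × 0.570 = 4.560
  c=9: 9 × 0.525 = 4.725
  c=10: 10 × 0.480 = 4.800
  c=11: 11 × 0.435 = 4.785
Maximum at c = 10 (4.800 surviving nestlings).

10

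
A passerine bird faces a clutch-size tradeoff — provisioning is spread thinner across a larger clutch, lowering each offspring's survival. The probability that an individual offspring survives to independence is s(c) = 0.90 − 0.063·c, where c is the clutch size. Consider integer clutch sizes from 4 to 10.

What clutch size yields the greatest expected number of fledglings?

Expected fledglings = c × s(c):
  c=4: 4 × 0.648 = 2.592
  c=5: 5 × 0.585 = 2.925
  c=6: 6 × 0.522 = 3.132
  c=7: 7 × 0.459 = 3.213
  c=8: 8 × 0.396 = 3.168
  c=9: 9 × 0.333 = 2.997
  c=10: 10 × 0.270 = 2.700
Maximum at c = 7 (3.213 fledglings).

7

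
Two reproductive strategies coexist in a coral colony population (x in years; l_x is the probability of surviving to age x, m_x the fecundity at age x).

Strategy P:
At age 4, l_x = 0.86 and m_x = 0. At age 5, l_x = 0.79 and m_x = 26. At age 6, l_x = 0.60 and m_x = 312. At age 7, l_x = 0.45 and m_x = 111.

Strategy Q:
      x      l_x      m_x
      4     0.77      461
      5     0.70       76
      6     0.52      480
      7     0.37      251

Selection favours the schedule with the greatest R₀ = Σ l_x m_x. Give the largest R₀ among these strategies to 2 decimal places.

Strategy P: R₀ = 0.86×0 + 0.79×26 + 0.60×312 + 0.45×111 = 257.6900
Strategy Q: R₀ = 0.77×461 + 0.70×76 + 0.52×480 + 0.37×251 = 750.6400
Highest R₀: strategy Q with 750.6400.

750.64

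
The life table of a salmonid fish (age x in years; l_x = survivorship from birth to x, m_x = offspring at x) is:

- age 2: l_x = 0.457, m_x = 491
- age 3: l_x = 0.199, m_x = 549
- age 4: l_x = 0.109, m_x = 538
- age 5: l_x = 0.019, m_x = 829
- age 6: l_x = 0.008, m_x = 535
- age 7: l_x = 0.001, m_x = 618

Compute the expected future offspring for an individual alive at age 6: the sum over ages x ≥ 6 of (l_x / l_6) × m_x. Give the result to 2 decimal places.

l_6 = 0.008. Conditional survival from age 6 to x is l_x / l_6.
  x=6: (0.008/0.008) × 535 = 535.0000
  x=7: (0.001/0.008) × 618 = 77.2500
Sum = 535.0000 + 77.2500 = 612.2500

612.25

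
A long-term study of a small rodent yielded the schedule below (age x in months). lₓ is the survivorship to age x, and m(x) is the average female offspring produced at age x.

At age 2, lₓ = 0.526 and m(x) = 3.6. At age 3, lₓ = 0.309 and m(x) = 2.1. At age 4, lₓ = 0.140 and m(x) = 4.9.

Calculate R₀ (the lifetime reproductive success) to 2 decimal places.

R₀ = Σ lₓ m(x):
  age 2: 0.526 × 3.6 = 1.8936
  age 3: 0.309 × 2.1 = 0.6489
  age 4: 0.140 × 4.9 = 0.6860
R₀ = 1.8936 + 0.6489 + 0.6860 = 3.2285

3.23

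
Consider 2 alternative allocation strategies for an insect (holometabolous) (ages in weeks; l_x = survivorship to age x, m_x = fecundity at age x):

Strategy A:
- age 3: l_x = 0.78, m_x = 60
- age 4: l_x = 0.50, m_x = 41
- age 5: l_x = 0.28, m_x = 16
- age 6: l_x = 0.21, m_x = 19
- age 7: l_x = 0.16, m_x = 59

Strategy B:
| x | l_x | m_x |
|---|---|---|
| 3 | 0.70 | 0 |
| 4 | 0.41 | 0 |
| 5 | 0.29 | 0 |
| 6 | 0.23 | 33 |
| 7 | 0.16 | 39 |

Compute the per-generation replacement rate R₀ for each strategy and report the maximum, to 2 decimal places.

85.21

Strategy A: R₀ = 0.78×60 + 0.50×41 + 0.28×16 + 0.21×19 + 0.16×59 = 85.2100
Strategy B: R₀ = 0.70×0 + 0.41×0 + 0.29×0 + 0.23×33 + 0.16×39 = 13.8300
Highest R₀: strategy A with 85.2100.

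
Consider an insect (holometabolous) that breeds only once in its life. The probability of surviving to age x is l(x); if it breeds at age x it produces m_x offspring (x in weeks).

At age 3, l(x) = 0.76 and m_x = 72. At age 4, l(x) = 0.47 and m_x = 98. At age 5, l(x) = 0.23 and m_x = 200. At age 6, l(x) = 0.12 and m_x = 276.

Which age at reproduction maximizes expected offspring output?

3

Expected offspring if breeding at age x = l(x) × m_x:
  age 3: 0.76 × 72 = 54.720
  age 4: 0.47 × 98 = 46.060
  age 5: 0.23 × 200 = 46.000
  age 6: 0.12 × 276 = 33.120
Maximum at age 3 (54.720).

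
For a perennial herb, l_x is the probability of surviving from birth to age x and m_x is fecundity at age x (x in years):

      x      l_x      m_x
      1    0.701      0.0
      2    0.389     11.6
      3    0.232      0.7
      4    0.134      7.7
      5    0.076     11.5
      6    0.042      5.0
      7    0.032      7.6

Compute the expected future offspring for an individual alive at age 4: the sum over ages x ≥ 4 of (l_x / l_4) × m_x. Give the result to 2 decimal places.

17.60

l_4 = 0.134. Conditional survival from age 4 to x is l_x / l_4.
  x=4: (0.134/0.134) × 7.7 = 7.7000
  x=5: (0.076/0.134) × 11.5 = 6.5224
  x=6: (0.042/0.134) × 5.0 = 1.5672
  x=7: (0.032/0.134) × 7.6 = 1.8149
Sum = 7.7000 + 6.5224 + 1.5672 + 1.8149 = 17.6045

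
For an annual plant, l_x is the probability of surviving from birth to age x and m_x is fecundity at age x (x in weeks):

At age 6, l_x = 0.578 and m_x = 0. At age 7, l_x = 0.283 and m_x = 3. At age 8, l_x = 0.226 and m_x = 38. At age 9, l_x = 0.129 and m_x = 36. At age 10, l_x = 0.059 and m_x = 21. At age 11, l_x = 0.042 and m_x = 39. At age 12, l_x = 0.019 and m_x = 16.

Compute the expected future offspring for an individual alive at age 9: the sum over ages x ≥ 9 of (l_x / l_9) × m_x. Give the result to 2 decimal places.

l_9 = 0.129. Conditional survival from age 9 to x is l_x / l_9.
  x=9: (0.129/0.129) × 36 = 36.0000
  x=10: (0.059/0.129) × 21 = 9.6047
  x=11: (0.042/0.129) × 39 = 12.6977
  x=12: (0.019/0.129) × 16 = 2.3566
Sum = 36.0000 + 9.6047 + 12.6977 + 2.3566 = 60.6589

60.66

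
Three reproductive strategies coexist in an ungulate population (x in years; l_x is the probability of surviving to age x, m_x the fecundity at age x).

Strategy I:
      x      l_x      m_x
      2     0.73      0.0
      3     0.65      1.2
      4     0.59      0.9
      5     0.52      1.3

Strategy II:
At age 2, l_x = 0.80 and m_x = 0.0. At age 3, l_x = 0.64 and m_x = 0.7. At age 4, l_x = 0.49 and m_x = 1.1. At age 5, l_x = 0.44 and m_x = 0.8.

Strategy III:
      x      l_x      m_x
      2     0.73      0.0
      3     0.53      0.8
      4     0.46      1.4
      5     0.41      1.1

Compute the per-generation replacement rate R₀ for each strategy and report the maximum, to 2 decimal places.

1.99

Strategy I: R₀ = 0.73×0.0 + 0.65×1.2 + 0.59×0.9 + 0.52×1.3 = 1.9870
Strategy II: R₀ = 0.80×0.0 + 0.64×0.7 + 0.49×1.1 + 0.44×0.8 = 1.3390
Strategy III: R₀ = 0.73×0.0 + 0.53×0.8 + 0.46×1.4 + 0.41×1.1 = 1.5190
Highest R₀: strategy I with 1.9870.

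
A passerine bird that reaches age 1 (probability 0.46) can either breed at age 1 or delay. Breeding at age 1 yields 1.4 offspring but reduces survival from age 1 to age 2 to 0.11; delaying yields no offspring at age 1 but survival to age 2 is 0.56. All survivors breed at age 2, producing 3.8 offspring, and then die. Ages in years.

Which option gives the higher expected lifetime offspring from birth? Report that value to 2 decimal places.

breed at age 1: R₀ = 0.46 × (1.4 + 0.11 × 3.8) = 0.46 × 1.8180 = 0.8363
delay to age 2: R₀ = 0.46 × (0.56 × 3.8) = 0.46 × 2.1280 = 0.9789
Higher: delay to age 2 (0.9789).

0.98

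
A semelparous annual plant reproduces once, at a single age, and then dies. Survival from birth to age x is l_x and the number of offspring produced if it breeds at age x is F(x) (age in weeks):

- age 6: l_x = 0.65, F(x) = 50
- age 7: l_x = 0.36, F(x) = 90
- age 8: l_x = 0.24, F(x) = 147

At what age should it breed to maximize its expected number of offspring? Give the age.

Expected offspring if breeding at age x = l_x × F(x):
  age 6: 0.65 × 50 = 32.500
  age 7: 0.36 × 90 = 32.400
  age 8: 0.24 × 147 = 35.280
Maximum at age 8 (35.280).

8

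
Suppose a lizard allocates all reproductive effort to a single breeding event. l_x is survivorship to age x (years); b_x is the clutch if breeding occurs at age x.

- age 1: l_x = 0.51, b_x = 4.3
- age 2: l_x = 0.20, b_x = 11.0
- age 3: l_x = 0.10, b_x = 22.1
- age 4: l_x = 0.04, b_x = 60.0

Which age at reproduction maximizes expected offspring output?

Expected offspring if breeding at age x = l_x × b_x:
  age 1: 0.51 × 4.3 = 2.193
  age 2: 0.20 × 11.0 = 2.200
  age 3: 0.10 × 22.1 = 2.210
  age 4: 0.04 × 60.0 = 2.400
Maximum at age 4 (2.400).

4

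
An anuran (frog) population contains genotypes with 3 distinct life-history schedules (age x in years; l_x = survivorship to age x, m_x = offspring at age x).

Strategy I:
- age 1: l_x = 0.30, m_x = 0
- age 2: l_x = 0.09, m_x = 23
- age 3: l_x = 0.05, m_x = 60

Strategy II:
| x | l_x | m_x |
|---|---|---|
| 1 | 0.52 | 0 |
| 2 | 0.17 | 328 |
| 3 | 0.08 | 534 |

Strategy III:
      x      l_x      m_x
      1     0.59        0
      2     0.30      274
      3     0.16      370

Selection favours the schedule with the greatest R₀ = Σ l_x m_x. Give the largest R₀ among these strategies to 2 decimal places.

141.40

Strategy I: R₀ = 0.30×0 + 0.09×23 + 0.05×60 = 5.0700
Strategy II: R₀ = 0.52×0 + 0.17×328 + 0.08×534 = 98.4800
Strategy III: R₀ = 0.59×0 + 0.30×274 + 0.16×370 = 141.4000
Highest R₀: strategy III with 141.4000.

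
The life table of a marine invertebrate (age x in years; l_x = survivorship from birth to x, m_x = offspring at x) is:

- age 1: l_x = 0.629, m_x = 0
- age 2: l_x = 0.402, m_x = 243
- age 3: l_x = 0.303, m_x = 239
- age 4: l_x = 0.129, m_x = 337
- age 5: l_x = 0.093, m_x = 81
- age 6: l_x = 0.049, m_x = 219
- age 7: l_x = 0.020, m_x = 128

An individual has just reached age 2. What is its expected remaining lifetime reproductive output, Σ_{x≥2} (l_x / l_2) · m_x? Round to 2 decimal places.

583.08

l_2 = 0.402. Conditional survival from age 2 to x is l_x / l_2.
  x=2: (0.402/0.402) × 243 = 243.0000
  x=3: (0.303/0.402) × 239 = 180.1418
  x=4: (0.129/0.402) × 337 = 108.1418
  x=5: (0.093/0.402) × 81 = 18.7388
  x=6: (0.049/0.402) × 219 = 26.6940
  x=7: (0.020/0.402) × 128 = 6.3682
Sum = 243.0000 + 180.1418 + 108.1418 + 18.7388 + 26.6940 + 6.3682 = 583.0846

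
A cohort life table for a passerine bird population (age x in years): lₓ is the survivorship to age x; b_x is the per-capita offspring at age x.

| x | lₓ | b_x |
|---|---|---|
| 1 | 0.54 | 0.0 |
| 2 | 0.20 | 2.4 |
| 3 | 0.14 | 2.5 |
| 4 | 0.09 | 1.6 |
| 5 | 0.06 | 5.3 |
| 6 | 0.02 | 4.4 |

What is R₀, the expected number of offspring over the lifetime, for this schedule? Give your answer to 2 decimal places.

R₀ = Σ lₓ b_x:
  age 1: 0.54 × 0.0 = 0.0000
  age 2: 0.20 × 2.4 = 0.4800
  age 3: 0.14 × 2.5 = 0.3500
  age 4: 0.09 × 1.6 = 0.1440
  age 5: 0.06 × 5.3 = 0.3180
  age 6: 0.02 × 4.4 = 0.0880
R₀ = 0.0000 + 0.4800 + 0.3500 + 0.1440 + 0.3180 + 0.0880 = 1.3800

1.38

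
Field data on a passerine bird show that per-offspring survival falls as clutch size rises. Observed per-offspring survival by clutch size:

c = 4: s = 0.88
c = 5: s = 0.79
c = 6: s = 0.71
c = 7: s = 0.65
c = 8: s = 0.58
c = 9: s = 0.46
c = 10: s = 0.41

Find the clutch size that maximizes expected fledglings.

Expected fledglings = c × s(c):
  c=4: 4 × 0.88 = 3.520
  c=5: 5 × 0.79 = 3.950
  c=6: 6 × 0.71 = 4.260
  c=7: 7 × 0.65 = 4.550
  c=8: 8 × 0.58 = 4.640
  c=9: 9 × 0.46 = 4.140
  c=10: 10 × 0.41 = 4.100
Maximum at c = 8 (4.640 fledglings).

8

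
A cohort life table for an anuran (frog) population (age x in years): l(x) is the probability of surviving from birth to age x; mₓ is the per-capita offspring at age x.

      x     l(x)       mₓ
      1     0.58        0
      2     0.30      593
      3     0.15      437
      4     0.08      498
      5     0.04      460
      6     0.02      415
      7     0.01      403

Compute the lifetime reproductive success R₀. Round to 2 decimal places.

314.02

R₀ = Σ l(x) mₓ:
  age 1: 0.58 × 0 = 0.0000
  age 2: 0.30 × 593 = 177.9000
  age 3: 0.15 × 437 = 65.5500
  age 4: 0.08 × 498 = 39.8400
  age 5: 0.04 × 460 = 18.4000
  age 6: 0.02 × 415 = 8.3000
  age 7: 0.01 × 403 = 4.0300
R₀ = 0.0000 + 177.9000 + 65.5500 + 39.8400 + 18.4000 + 8.3000 + 4.0300 = 314.0200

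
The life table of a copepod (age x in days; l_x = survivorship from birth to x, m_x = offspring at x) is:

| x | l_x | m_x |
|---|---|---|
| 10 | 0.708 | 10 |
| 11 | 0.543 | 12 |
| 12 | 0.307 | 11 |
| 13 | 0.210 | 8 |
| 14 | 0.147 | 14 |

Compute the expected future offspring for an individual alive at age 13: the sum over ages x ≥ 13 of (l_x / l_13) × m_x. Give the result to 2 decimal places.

17.80

l_13 = 0.210. Conditional survival from age 13 to x is l_x / l_13.
  x=13: (0.210/0.210) × 8 = 8.0000
  x=14: (0.147/0.210) × 14 = 9.8000
Sum = 8.0000 + 9.8000 = 17.8000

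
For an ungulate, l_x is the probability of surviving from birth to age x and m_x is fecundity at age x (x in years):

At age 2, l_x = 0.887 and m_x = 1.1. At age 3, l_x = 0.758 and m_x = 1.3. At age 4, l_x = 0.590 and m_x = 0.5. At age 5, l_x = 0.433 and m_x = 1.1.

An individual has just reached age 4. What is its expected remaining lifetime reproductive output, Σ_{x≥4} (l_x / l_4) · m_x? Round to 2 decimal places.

l_4 = 0.590. Conditional survival from age 4 to x is l_x / l_4.
  x=4: (0.590/0.590) × 0.5 = 0.5000
  x=5: (0.433/0.590) × 1.1 = 0.8073
Sum = 0.5000 + 0.8073 = 1.3073

1.31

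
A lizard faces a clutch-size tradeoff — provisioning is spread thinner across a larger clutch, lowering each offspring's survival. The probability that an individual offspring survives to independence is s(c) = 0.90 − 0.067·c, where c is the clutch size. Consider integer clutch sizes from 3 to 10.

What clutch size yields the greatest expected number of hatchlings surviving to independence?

Expected hatchlings surviving to independence = c × s(c):
  c=3: 3 × 0.699 = 2.097
  c=4: 4 × 0.632 = 2.528
  c=5: 5 × 0.565 = 2.825
  c=6: 6 × 0.498 = 2.988
  c=7: 7 × 0.431 = 3.017
  c=8: 8 × 0.364 = 2.912
  c=9: 9 × 0.297 = 2.673
  c=10: 10 × 0.230 = 2.300
Maximum at c = 7 (3.017 hatchlings surviving to independence).

7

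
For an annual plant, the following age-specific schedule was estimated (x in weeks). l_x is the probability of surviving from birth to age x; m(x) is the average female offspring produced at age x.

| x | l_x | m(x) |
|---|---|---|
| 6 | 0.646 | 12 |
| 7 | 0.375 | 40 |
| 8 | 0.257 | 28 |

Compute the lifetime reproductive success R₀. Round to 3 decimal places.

R₀ = Σ l_x m(x):
  age 6: 0.646 × 12 = 7.7520
  age 7: 0.375 × 40 = 15.0000
  age 8: 0.257 × 28 = 7.1960
R₀ = 7.7520 + 15.0000 + 7.1960 = 29.9480

29.948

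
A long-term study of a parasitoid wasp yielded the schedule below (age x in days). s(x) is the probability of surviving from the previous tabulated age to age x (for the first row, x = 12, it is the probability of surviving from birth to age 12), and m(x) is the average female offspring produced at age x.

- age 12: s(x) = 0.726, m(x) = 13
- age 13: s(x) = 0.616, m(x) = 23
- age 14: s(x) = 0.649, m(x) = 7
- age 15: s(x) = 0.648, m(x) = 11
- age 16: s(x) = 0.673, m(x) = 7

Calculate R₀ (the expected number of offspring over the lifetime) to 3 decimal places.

24.711

Survivorship from birth: l_x = s_12·s_13·…·s_x.
  l_12 = 0.72600
  l_13 = 0.44722
  l_14 = 0.29024
  l_15 = 0.18808
  l_16 = 0.12658
R₀ = Σ l_x m(x):
  age 12: 0.72600 × 13 = 9.4380
  age 13: 0.44722 × 23 = 10.2861
  age 14: 0.29024 × 7 = 2.0317
  age 15: 0.18808 × 11 = 2.0689
  age 16: 0.12658 × 7 = 0.8861
R₀ = 9.4380 + 10.2861 + 2.0317 + 2.0689 + 0.8861 = 24.7107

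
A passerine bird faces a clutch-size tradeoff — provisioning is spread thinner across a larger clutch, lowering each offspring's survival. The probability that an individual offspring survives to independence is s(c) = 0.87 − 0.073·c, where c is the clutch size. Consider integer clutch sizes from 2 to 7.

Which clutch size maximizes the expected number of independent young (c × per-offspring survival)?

Expected independent young = c × s(c):
  c=2: 2 × 0.724 = 1.448
  c=3: 3 × 0.651 = 1.953
  c=4: 4 × 0.578 = 2.312
  c=5: 5 × 0.505 = 2.525
  c=6: 6 × 0.432 = 2.592
  c=7: 7 × 0.359 = 2.513
Maximum at c = 6 (2.592 independent young).

6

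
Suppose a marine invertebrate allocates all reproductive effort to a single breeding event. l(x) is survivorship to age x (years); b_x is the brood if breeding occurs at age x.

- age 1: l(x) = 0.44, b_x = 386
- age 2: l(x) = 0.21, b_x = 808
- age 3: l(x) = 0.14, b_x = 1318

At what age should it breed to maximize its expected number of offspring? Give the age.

3

Expected offspring if breeding at age x = l(x) × b_x:
  age 1: 0.44 × 386 = 169.840
  age 2: 0.21 × 808 = 169.680
  age 3: 0.14 × 1318 = 184.520
Maximum at age 3 (184.520).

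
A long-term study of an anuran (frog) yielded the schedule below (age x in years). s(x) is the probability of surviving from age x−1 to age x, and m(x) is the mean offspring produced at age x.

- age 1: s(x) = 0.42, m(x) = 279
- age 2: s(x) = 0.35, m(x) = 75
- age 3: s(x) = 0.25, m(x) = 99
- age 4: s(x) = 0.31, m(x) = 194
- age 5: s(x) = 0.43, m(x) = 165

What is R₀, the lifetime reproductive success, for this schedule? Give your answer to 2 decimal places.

134.86

Survivorship from birth: l_x = s_1·s_2·…·s_x.
  l_1 = 0.42000
  l_2 = 0.14700
  l_3 = 0.03675
  l_4 = 0.01139
  l_5 = 0.00490
R₀ = Σ l_x m(x):
  age 1: 0.42000 × 279 = 117.1800
  age 2: 0.14700 × 75 = 11.0250
  age 3: 0.03675 × 99 = 3.6382
  age 4: 0.01139 × 194 = 2.2097
  age 5: 0.00490 × 165 = 0.8085
R₀ = 117.1800 + 11.0250 + 3.6382 + 2.2097 + 0.8085 = 134.8614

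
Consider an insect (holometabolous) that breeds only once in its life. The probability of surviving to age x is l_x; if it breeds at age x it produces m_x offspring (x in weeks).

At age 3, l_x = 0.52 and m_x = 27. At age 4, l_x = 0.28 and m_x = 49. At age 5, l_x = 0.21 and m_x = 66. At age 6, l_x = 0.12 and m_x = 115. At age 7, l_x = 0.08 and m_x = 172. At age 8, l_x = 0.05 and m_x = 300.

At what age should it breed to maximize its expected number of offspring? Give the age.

Expected offspring if breeding at age x = l_x × m_x:
  age 3: 0.52 × 27 = 14.040
  age 4: 0.28 × 49 = 13.720
  age 5: 0.21 × 66 = 13.860
  age 6: 0.12 × 115 = 13.800
  age 7: 0.08 × 172 = 13.760
  age 8: 0.05 × 300 = 15.000
Maximum at age 8 (15.000).

8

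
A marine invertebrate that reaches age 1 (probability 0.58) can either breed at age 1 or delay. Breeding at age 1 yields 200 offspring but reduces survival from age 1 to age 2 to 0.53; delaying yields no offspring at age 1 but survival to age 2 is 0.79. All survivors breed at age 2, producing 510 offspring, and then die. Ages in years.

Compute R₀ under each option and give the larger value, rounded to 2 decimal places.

272.77

breed at age 1: R₀ = 0.58 × (200 + 0.53 × 510) = 0.58 × 470.3000 = 272.7740
delay to age 2: R₀ = 0.58 × (0.79 × 510) = 0.58 × 402.9000 = 233.6820
Higher: breed at age 1 (272.7740).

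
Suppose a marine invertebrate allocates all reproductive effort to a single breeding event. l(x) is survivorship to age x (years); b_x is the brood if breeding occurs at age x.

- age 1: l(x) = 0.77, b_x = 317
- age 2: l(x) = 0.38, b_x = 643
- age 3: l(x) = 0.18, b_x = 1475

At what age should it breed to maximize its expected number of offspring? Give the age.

3

Expected offspring if breeding at age x = l(x) × b_x:
  age 1: 0.77 × 317 = 244.090
  age 2: 0.38 × 643 = 244.340
  age 3: 0.18 × 1475 = 265.500
Maximum at age 3 (265.500).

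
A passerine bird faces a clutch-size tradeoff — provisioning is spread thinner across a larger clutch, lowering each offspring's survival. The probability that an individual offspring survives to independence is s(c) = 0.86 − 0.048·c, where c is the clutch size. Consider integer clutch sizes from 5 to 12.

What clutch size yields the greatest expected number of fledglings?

Expected fledglings = c × s(c):
  c=5: 5 × 0.620 = 3.100
  c=6: 6 × 0.572 = 3.432
  c=7: 7 × 0.524 = 3.668
  c=8: 8 × 0.476 = 3.808
  c=9: 9 × 0.428 = 3.852
  c=10: 10 × 0.380 = 3.800
  c=11: 11 × 0.332 = 3.652
  c=12: 12 × 0.284 = 3.408
Maximum at c = 9 (3.852 fledglings).

9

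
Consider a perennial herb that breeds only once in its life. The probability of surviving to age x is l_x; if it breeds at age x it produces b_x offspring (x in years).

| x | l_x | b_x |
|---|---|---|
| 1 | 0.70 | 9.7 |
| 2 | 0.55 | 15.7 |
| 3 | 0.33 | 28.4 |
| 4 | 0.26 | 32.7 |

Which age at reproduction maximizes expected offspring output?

3

Expected offspring if breeding at age x = l_x × b_x:
  age 1: 0.70 × 9.7 = 6.790
  age 2: 0.55 × 15.7 = 8.635
  age 3: 0.33 × 28.4 = 9.372
  age 4: 0.26 × 32.7 = 8.502
Maximum at age 3 (9.372).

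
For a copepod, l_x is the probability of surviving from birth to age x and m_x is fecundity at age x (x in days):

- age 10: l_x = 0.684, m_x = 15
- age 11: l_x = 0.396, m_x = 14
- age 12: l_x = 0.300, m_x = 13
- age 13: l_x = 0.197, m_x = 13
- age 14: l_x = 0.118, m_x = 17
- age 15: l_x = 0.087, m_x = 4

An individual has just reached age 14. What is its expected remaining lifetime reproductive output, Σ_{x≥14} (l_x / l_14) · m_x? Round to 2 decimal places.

l_14 = 0.118. Conditional survival from age 14 to x is l_x / l_14.
  x=14: (0.118/0.118) × 17 = 17.0000
  x=15: (0.087/0.118) × 4 = 2.9492
Sum = 17.0000 + 2.9492 = 19.9492

19.95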